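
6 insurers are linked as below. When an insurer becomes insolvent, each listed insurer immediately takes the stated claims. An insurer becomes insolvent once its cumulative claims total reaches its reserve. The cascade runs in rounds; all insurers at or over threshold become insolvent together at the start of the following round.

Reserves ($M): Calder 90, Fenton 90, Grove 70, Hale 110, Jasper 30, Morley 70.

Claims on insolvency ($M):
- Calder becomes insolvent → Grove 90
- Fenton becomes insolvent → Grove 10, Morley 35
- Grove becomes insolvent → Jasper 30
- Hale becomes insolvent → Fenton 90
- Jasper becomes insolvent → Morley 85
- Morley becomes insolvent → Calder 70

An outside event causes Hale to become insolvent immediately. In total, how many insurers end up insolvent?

Round 1 — Hale becomes insolvent (initial).
  Fenton: +90 → 90 ≥ 90
Round 2 — Fenton becomes insolvent.
  Grove: +10 → 10 < 70
  Morley: +35 → 35 < 70
No further insolvencies.

2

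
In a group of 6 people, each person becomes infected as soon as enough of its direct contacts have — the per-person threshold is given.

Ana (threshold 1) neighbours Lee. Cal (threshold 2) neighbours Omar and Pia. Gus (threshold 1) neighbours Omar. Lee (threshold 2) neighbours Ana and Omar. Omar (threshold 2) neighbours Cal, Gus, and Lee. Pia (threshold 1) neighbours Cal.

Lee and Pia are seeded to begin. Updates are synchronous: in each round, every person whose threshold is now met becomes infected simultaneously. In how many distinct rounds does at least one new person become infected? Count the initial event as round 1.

Round 1 — Lee, Pia become infected (initial).
Round 2 — checking thresholds:
  Ana: 1 of 1 neighbours ≥ 1, becomes infected.
  Cal: 1 of 2 neighbours < 2, not yet.
  Omar: 1 of 3 neighbours < 2, not yet.
Round 3 — no new infections; cascade stops.

2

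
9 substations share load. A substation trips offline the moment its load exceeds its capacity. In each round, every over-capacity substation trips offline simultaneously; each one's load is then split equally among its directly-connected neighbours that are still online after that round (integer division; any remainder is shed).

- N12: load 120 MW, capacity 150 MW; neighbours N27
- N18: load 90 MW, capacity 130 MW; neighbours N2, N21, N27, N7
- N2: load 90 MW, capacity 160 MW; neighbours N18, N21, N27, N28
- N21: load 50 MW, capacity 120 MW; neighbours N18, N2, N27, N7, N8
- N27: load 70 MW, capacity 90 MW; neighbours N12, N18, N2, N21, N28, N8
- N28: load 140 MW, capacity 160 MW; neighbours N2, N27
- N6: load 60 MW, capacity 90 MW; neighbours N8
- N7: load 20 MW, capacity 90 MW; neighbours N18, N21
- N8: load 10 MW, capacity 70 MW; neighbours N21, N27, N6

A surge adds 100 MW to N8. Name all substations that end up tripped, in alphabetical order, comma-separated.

N18, N2, N21, N27, N28, N6, N7, N8

Round 1 — N8 at 110 > 70. N8 trips offline.
  N8 sheds 110 MW to N21, N27, N6: 36 each (2 lost).
    N21: 50+36 = 86 ≤ 120
    N27: 70+36 = 106 > 90
    N6: 60+36 = 96 > 90
Round 2 — N27, N6 trip offline.
  N27 sheds 106 MW to N12, N18, N2, N21, N28: 21 each (1 lost).
    N12: 120+21 = 141 ≤ 150
    N18: 90+21 = 111 ≤ 130
    N2: 90+21 = 111 ≤ 160
    N21: 86+21 = 107 ≤ 120
    N28: 140+21 = 161 > 160
  N6 sheds 96 MW: no online neighbours, lost.
Round 3 — N28 trips offline.
  N28 sheds 161 MW to N2: 161 each.
    N2: 111+161 = 272 > 160
Round 4 — N2 trips offline.
  N2 sheds 272 MW to N18, N21: 136 each.
    N18: 111+136 = 247 > 130
    N21: 107+136 = 243 > 120
Round 5 — N18, N21 trip offline.
  N18 sheds 247 MW to N7: 247 each.
    N7: 20+247 = 267 > 90
  N21 sheds 243 MW to N7: 243 each.
    N7: 267+243 = 510 > 90
Round 6 — N7 trips offline.
  N7 sheds 510 MW: no online neighbours, lost.
No further trips.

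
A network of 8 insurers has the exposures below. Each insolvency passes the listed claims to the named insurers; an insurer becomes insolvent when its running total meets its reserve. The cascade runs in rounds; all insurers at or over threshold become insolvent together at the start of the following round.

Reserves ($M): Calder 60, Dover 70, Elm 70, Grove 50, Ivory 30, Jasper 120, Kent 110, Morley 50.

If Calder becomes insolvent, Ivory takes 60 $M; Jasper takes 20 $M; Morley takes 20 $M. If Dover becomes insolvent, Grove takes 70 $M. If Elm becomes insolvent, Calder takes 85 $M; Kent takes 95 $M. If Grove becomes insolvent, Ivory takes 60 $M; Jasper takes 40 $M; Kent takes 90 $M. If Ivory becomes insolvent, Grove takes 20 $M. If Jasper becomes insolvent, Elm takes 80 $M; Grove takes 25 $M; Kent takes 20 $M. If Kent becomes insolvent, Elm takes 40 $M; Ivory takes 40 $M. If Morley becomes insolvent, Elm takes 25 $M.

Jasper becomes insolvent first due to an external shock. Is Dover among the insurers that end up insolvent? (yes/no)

Round 1 — Jasper becomes insolvent (initial).
  Elm: +80 → 80 ≥ 70
  Grove: +25 → 25 < 50
  Kent: +20 → 20 < 110
Round 2 — Elm becomes insolvent.
  Calder: +85 → 85 ≥ 60
  Kent: +95 → 115 ≥ 110
Round 3 — Calder, Kent become insolvent.
  Ivory: +60+40 → 100 ≥ 30
  Morley: +20 → 20 < 50
Round 4 — Ivory becomes insolvent.
  Grove: +20 → 45 < 50
No further insolvencies.

no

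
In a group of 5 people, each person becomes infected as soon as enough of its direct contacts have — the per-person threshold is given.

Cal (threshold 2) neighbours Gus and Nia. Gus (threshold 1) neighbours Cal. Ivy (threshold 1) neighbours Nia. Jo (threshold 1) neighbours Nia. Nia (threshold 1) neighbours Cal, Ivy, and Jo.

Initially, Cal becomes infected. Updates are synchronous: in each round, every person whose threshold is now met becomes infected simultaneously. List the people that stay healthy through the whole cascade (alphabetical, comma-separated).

none

Round 1 — Cal becomes infected (initial).
Round 2 — checking thresholds:
  Gus: 1 of 1 neighbours ≥ 1, becomes infected.
  Nia: 1 of 3 neighbours ≥ 1, becomes infected.
Round 3 — checking thresholds:
  Ivy: 1 of 1 neighbours ≥ 1, becomes infected.
  Jo: 1 of 1 neighbours ≥ 1, becomes infected.
Round 4 — no new infections; cascade stops.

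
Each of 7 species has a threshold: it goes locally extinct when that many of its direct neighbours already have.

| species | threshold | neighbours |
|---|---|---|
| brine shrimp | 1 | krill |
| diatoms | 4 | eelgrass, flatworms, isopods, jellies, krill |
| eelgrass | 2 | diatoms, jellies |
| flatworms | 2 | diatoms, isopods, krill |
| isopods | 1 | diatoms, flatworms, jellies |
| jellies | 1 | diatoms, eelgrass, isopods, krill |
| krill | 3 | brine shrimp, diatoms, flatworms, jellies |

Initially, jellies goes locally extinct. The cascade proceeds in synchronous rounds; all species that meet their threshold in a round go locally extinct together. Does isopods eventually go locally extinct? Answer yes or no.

Round 1 — jellies goes locally extinct (initial).
Round 2 — checking thresholds:
  diatoms: 1 of 5 neighbours < 4, below threshold.
  eelgrass: 1 of 2 neighbours < 2, below threshold.
  isopods: 1 of 3 neighbours ≥ 1, goes locally extinct.
  krill: 1 of 4 neighbours < 3, below threshold.
Round 3 — no new extinctions; cascade stops.

yes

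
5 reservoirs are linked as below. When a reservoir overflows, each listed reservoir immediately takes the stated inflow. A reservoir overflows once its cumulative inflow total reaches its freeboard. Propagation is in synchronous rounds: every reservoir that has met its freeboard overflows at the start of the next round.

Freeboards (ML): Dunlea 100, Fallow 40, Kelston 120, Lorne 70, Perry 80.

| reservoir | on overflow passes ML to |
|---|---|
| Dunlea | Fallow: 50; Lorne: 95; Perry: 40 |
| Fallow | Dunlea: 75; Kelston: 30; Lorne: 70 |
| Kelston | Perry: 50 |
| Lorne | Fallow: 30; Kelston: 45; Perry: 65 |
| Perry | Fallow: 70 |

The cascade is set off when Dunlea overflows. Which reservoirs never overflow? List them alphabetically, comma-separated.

Round 1 — Dunlea overflows (initial).
  Fallow: +50 → 50 ≥ 40
  Lorne: +95 → 95 ≥ 70
  Perry: +40 → 40 < 80
Round 2 — Fallow, Lorne overflow.
  Kelston: +30+45 → 75 < 120
  Perry: +65 → 105 ≥ 80
Round 3 — Perry overflows.
No further overflows.

Kelston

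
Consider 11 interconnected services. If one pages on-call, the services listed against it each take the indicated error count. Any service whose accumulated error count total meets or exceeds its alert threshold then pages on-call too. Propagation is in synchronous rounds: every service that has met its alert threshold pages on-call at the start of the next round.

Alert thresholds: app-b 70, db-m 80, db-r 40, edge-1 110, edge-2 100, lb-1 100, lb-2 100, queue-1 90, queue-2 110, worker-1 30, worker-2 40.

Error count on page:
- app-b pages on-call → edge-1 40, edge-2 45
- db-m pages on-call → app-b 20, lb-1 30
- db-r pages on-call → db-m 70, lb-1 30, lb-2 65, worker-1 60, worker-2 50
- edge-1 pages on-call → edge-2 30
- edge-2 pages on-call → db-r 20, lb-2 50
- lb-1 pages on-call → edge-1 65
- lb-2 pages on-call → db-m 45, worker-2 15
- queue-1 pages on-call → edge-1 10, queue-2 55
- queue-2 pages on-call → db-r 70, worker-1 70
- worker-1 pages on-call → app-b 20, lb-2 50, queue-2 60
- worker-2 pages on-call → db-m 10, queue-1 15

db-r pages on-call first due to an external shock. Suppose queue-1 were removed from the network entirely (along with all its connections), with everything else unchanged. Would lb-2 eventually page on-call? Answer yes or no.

With queue-1 removed:
Round 1 — db-r pages on-call (initial).
  db-m: +70 → 70 < 80
  lb-1: +30 → 30 < 100
  lb-2: +65 → 65 < 100
  worker-1: +60 → 60 ≥ 30
  worker-2: +50 → 50 ≥ 40
Round 2 — worker-1, worker-2 page on-call.
  app-b: +20 → 20 < 70
  db-m: +10 → 80 ≥ 80
  lb-2: +50 → 115 ≥ 100
  queue-2: +60 → 60 < 110
Round 3 — db-m, lb-2 page on-call.
  app-b: +20 → 40 < 70
  lb-1: +30 → 60 < 100
No further pages.

yes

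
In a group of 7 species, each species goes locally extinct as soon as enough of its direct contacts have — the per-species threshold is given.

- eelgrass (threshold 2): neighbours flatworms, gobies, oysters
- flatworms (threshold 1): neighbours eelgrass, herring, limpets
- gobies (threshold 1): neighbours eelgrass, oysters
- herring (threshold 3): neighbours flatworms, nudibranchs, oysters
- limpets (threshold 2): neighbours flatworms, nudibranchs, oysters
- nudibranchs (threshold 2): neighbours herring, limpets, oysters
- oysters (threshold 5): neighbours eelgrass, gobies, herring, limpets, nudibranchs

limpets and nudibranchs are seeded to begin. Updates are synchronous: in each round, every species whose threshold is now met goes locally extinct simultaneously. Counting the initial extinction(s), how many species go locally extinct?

Round 1 — limpets, nudibranchs go locally extinct (initial).
Round 2 — checking thresholds:
  flatworms: 1 of 3 neighbours ≥ 1, goes locally extinct.
  herring: 1 of 3 neighbours < 3, not yet.
  oysters: 2 of 5 neighbours < 5, not yet.
Round 3 — no new extinctions; cascade stops.

3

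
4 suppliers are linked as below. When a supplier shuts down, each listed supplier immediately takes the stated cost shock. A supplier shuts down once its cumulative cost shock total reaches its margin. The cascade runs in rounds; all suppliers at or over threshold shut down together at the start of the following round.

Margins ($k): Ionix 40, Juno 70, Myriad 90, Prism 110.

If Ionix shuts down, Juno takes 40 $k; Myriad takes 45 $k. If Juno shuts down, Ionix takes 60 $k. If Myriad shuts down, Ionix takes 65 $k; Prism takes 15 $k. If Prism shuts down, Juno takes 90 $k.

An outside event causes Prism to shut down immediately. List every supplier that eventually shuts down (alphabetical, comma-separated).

Round 1 — Prism shuts down (initial).
  Juno: +90 → 90 ≥ 70
Round 2 — Juno shuts down.
  Ionix: +60 → 60 ≥ 40
Round 3 — Ionix shuts down.
  Myriad: +45 → 45 < 90
No further shutdowns.

Ionix, Juno, Prism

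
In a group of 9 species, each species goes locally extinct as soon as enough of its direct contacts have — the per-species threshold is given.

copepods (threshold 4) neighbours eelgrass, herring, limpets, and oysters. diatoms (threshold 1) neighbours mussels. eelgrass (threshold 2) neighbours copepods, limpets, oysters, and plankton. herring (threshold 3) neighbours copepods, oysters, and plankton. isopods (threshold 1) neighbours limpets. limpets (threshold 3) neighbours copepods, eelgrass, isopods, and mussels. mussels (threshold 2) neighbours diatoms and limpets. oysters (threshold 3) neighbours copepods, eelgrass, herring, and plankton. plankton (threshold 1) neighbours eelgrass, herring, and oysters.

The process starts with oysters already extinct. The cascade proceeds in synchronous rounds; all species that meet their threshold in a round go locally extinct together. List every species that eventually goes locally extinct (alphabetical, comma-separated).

Round 1 — oysters goes locally extinct (initial).
Round 2 — checking thresholds:
  copepods: 1 of 4 neighbours < 4, holds.
  eelgrass: 1 of 4 neighbours < 2, holds.
  herring: 1 of 3 neighbours < 3, holds.
  plankton: 1 of 3 neighbours ≥ 1, goes locally extinct.
Round 3 — checking thresholds:
  copepods: 1 of 4 neighbours < 4, holds.
  eelgrass: 2 of 4 neighbours ≥ 2, goes locally extinct.
  herring: 2 of 3 neighbours < 3, holds.
Round 4 — no new extinctions; cascade stops.

eelgrass, oysters, plankton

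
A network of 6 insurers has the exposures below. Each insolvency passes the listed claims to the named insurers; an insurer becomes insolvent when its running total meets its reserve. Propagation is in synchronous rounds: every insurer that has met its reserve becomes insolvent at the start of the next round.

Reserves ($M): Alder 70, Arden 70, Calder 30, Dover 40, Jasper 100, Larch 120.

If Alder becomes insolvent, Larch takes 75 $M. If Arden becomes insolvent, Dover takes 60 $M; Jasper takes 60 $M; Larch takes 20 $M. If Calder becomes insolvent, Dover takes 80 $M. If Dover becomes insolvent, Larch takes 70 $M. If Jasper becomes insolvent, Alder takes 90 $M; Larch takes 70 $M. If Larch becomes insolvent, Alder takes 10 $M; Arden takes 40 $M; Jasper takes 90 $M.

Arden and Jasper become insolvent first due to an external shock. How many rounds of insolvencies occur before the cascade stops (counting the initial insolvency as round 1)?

3

Round 1 — Arden, Jasper become insolvent (initial).
  Alder: +90 → 90 ≥ 70
  Dover: +60 → 60 ≥ 40
  Larch: +20+70 → 90 < 120
Round 2 — Alder, Dover become insolvent.
  Larch: +75+70 → 235 ≥ 120
Round 3 — Larch becomes insolvent.
No further insolvencies.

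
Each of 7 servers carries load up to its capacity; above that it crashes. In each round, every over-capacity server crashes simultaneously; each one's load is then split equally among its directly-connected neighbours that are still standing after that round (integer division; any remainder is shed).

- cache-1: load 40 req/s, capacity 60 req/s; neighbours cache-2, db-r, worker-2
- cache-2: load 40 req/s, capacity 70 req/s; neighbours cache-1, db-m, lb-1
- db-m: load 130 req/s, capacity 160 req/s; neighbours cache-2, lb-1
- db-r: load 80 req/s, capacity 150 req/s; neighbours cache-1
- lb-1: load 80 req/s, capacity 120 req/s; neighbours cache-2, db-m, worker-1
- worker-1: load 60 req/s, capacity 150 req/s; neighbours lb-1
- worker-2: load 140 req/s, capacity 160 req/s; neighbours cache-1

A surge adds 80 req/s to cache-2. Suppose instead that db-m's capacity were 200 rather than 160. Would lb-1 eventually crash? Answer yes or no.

With db-m's capacity at 200:
Round 1 — cache-2 at 120 > 70. cache-2 crashes.
  cache-2 sheds 120 req/s to cache-1, db-m, lb-1: 40 each.
    cache-1: 40+40 = 80 > 60
    db-m: 130+40 = 170 ≤ 200
    lb-1: 80+40 = 120 ≤ 120
Round 2 — cache-1 crashes.
  cache-1 sheds 80 req/s to db-r, worker-2: 40 each.
    db-r: 80+40 = 120 ≤ 150
    worker-2: 140+40 = 180 > 160
Round 3 — worker-2 crashes.
  worker-2 sheds 180 req/s: no online neighbours, lost.
No further crashes.

no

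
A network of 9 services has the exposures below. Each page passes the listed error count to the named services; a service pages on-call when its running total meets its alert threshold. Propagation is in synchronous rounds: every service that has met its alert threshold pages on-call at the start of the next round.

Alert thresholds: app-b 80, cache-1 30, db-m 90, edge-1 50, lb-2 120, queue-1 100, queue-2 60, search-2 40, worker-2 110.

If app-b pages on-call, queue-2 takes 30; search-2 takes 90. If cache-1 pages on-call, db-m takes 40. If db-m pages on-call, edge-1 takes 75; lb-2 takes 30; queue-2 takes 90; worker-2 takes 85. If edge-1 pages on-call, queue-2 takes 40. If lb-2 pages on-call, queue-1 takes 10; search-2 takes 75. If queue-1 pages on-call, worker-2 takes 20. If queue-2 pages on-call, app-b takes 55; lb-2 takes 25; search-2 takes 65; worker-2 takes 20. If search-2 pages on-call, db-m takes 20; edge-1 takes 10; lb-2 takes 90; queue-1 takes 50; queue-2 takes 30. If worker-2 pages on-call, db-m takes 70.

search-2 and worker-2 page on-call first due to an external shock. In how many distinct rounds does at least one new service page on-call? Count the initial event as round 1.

3

Round 1 — search-2, worker-2 page on-call (initial).
  db-m: +20+70 → 90 ≥ 90
  edge-1: +10 → 10 < 50
  lb-2: +90 → 90 < 120
  queue-1: +50 → 50 < 100
  queue-2: +30 → 30 < 60
Round 2 — db-m pages on-call.
  edge-1: +75 → 85 ≥ 50
  lb-2: +30 → 120 ≥ 120
  queue-2: +90 → 120 ≥ 60
Round 3 — edge-1, lb-2, queue-2 page on-call.
  app-b: +55 → 55 < 80
  queue-1: +10 → 60 < 100
No further pages.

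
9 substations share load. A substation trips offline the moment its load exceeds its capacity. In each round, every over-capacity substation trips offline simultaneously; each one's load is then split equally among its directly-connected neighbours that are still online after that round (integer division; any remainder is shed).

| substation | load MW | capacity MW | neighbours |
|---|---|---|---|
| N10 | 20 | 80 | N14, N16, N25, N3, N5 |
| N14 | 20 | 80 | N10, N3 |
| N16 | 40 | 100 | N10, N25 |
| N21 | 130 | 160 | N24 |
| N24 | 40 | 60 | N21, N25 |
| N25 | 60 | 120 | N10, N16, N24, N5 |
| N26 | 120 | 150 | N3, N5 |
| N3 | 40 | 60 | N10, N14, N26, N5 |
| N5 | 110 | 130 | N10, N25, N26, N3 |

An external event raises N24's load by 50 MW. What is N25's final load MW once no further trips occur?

105

Round 1 — N24 at 90 > 60. N24 trips offline.
  N24 sheds 90 MW to N21, N25: 45 each.
    N21: 130+45 = 175 > 160
    N25: 60+45 = 105 ≤ 120
Round 2 — N21 trips offline.
  N21 sheds 175 MW: no online neighbours, lost.
No further trips.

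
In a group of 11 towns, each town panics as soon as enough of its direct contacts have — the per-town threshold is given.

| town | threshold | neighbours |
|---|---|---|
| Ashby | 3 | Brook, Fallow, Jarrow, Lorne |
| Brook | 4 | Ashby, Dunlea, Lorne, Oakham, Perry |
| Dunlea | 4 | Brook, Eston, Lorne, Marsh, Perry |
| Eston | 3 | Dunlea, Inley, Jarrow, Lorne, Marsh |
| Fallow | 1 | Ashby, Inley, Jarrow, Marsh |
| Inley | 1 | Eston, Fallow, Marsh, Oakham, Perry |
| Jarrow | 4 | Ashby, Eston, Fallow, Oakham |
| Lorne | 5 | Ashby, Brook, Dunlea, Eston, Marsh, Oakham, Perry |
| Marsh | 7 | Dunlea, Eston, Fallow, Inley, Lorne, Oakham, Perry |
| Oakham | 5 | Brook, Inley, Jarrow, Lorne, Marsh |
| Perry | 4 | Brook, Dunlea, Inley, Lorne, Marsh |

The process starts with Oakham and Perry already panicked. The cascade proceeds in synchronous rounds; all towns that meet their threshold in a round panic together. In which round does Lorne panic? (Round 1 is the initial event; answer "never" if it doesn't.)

never

Round 1 — Oakham, Perry panic (initial).
Round 2 — checking thresholds:
  Brook: 2 of 5 neighbours < 4, holds.
  Dunlea: 1 of 5 neighbours < 4, holds.
  Inley: 2 of 5 neighbours ≥ 1, panics.
  Jarrow: 1 of 4 neighbours < 4, holds.
  Lorne: 2 of 7 neighbours < 5, holds.
  Marsh: 2 of 7 neighbours < 7, holds.
Round 3 — checking thresholds:
  Brook: 2 of 5 neighbours < 4, holds.
  Dunlea: 1 of 5 neighbours < 4, holds.
  Eston: 1 of 5 neighbours < 3, holds.
  Fallow: 1 of 4 neighbours ≥ 1, panics.
  Jarrow: 1 of 4 neighbours < 4, holds.
  Lorne: 2 of 7 neighbours < 5, holds.
  Marsh: 3 of 7 neighbours < 7, holds.
Round 4 — no new panics; cascade stops.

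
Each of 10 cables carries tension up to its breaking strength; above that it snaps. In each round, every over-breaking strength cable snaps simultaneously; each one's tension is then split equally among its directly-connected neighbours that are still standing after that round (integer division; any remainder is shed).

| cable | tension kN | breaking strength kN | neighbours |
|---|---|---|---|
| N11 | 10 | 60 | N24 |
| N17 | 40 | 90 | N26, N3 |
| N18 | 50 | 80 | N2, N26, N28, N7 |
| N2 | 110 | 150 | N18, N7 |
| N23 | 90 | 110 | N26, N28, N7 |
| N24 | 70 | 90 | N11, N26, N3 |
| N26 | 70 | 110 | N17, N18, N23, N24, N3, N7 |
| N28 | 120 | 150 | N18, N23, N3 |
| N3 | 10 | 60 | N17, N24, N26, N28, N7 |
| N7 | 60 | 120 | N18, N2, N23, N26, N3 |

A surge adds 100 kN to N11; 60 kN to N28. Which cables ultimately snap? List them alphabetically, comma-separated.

Round 1 — N11 at 110 > 60; N28 at 180 > 150. N11, N28 snap.
  N11 sheds 110 kN to N24: 110 each.
    N24: 70+110 = 180 > 90
  N28 sheds 180 kN to N18, N23, N3: 60 each.
    N18: 50+60 = 110 > 80
    N23: 90+60 = 150 > 110
    N3: 10+60 = 70 > 60
Round 2 — N18, N23, N24, N3 snap.
  N18 sheds 110 kN to N2, N26, N7: 36 each (2 lost).
    N2: 110+36 = 146 ≤ 150
    N26: 70+36 = 106 ≤ 110
    N7: 60+36 = 96 ≤ 120
  N23 sheds 150 kN to N26, N7: 75 each.
    N26: 106+75 = 181 > 110
    N7: 96+75 = 171 > 120
  N24 sheds 180 kN to N26: 180 each.
    N26: 181+180 = 361 > 110
  N3 sheds 70 kN to N17, N26, N7: 23 each (1 lost).
    N17: 40+23 = 63 ≤ 90
    N26: 361+23 = 384 > 110
    N7: 171+23 = 194 > 120
Round 3 — N26, N7 snap.
  N26 sheds 384 kN to N17: 384 each.
    N17: 63+384 = 447 > 90
  N7 sheds 194 kN to N2: 194 each.
    N2: 146+194 = 340 > 150
Round 4 — N17, N2 snap.
  N17 sheds 447 kN: no online neighbours, lost.
  N2 sheds 340 kN: no online neighbours, lost.
No further breaks.

N11, N17, N18, N2, N23, N24, N26, N28, N3, N7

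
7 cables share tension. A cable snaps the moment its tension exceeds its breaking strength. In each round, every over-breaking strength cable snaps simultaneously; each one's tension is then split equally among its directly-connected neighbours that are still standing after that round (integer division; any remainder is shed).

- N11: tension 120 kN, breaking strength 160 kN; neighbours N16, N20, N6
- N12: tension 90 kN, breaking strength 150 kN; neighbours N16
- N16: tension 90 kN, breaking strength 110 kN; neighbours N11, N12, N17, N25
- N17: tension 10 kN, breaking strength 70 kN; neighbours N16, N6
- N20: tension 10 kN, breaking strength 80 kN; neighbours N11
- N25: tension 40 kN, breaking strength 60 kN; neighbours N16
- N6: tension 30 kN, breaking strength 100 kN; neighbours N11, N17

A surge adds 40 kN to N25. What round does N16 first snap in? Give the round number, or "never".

Round 1 — N25 at 80 > 60. N25 snaps.
  N25 sheds 80 kN to N16: 80 each.
    N16: 90+80 = 170 > 110
Round 2 — N16 snaps.
  N16 sheds 170 kN to N11, N12, N17: 56 each (2 lost).
    N11: 120+56 = 176 > 160
    N12: 90+56 = 146 ≤ 150
    N17: 10+56 = 66 ≤ 70
Round 3 — N11 snaps.
  N11 sheds 176 kN to N20, N6: 88 each.
    N20: 10+88 = 98 > 80
    N6: 30+88 = 118 > 100
Round 4 — N20, N6 snap.
  N20 sheds 98 kN: no online neighbours, lost.
  N6 sheds 118 kN to N17: 118 each.
    N17: 66+118 = 184 > 70
Round 5 — N17 snaps.
  N17 sheds 184 kN: no online neighbours, lost.
No further breaks.

2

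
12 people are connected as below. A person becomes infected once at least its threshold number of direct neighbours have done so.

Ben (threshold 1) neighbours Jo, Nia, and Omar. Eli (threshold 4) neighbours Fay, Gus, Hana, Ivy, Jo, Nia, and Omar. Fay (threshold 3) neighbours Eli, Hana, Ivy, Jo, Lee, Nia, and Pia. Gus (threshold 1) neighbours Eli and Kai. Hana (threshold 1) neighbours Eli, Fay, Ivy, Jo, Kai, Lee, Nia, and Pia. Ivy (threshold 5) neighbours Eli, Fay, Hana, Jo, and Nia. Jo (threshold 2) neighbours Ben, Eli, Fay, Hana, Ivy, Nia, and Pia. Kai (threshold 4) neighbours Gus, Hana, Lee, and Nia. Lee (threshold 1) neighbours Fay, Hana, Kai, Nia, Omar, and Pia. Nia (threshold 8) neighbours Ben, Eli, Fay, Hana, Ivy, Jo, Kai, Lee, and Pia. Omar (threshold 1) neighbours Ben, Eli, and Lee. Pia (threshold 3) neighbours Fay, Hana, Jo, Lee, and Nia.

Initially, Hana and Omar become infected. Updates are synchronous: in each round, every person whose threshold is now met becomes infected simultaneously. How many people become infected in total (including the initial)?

Round 1 — Hana, Omar become infected (initial).
Round 2 — checking thresholds:
  Ben: 1 of 3 neighbours ≥ 1, becomes infected.
  Eli: 2 of 7 neighbours < 4, holds.
  Fay: 1 of 7 neighbours < 3, holds.
  Ivy: 1 of 5 neighbours < 5, holds.
  Jo: 1 of 7 neighbours < 2, holds.
  Kai: 1 of 4 neighbours < 4, holds.
  Lee: 2 of 6 neighbours ≥ 1, becomes infected.
  Nia: 1 of 9 neighbours < 8, holds.
  Pia: 1 of 5 neighbours < 3, holds.
Round 3 — checking thresholds:
  Eli: 2 of 7 neighbours < 4, holds.
  Fay: 2 of 7 neighbours < 3, holds.
  Ivy: 1 of 5 neighbours < 5, holds.
  Jo: 2 of 7 neighbours ≥ 2, becomes infected.
  Kai: 2 of 4 neighbours < 4, holds.
  Nia: 3 of 9 neighbours < 8, holds.
  Pia: 2 of 5 neighbours < 3, holds.
Round 4 — checking thresholds:
  Eli: 3 of 7 neighbours < 4, holds.
  Fay: 3 of 7 neighbours ≥ 3, becomes infected.
  Ivy: 2 of 5 neighbours < 5, holds.
  Kai: 2 of 4 neighbours < 4, holds.
  Nia: 4 of 9 neighbours < 8, holds.
  Pia: 3 of 5 neighbours ≥ 3, becomes infected.
Round 5 — checking thresholds:
  Eli: 4 of 7 neighbours ≥ 4, becomes infected.
  Ivy: 3 of 5 neighbours < 5, holds.
  Kai: 2 of 4 neighbours < 4, holds.
  Nia: 6 of 9 neighbours < 8, holds.
Round 6 — checking thresholds:
  Gus: 1 of 2 neighbours ≥ 1, becomes infected.
  Ivy: 4 of 5 neighbours < 5, holds.
  Kai: 2 of 4 neighbours < 4, holds.
  Nia: 7 of 9 neighbours < 8, holds.
Round 7 — no new infections; cascade stops.

9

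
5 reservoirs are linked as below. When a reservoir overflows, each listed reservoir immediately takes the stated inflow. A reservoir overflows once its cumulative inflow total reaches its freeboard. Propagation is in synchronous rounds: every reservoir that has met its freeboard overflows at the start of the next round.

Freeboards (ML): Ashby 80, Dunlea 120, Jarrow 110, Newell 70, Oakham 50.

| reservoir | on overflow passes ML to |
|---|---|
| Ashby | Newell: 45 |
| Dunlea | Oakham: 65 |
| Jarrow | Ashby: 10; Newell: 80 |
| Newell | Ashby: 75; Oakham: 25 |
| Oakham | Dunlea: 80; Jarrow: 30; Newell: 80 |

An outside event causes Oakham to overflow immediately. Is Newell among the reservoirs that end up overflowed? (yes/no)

yes

Round 1 — Oakham overflows (initial).
  Dunlea: +80 → 80 < 120
  Jarrow: +30 → 30 < 110
  Newell: +80 → 80 ≥ 70
Round 2 — Newell overflows.
  Ashby: +75 → 75 < 80
No further overflows.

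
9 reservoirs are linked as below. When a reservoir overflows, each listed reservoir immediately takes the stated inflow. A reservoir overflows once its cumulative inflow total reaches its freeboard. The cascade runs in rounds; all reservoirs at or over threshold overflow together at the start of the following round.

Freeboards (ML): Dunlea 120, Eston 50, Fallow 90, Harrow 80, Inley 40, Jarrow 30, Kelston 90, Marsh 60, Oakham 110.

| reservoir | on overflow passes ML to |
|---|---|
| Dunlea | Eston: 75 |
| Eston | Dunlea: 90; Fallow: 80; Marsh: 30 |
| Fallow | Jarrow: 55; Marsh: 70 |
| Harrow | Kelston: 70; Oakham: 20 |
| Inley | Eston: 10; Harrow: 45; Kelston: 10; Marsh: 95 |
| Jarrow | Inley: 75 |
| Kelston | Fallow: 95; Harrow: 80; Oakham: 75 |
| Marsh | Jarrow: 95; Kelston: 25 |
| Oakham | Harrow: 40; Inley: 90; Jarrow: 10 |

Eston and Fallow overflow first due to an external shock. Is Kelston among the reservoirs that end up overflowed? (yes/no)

no

Round 1 — Eston, Fallow overflow (initial).
  Dunlea: +90 → 90 < 120
  Jarrow: +55 → 55 ≥ 30
  Marsh: +30+70 → 100 ≥ 60
Round 2 — Jarrow, Marsh overflow.
  Inley: +75 → 75 ≥ 40
  Kelston: +25 → 25 < 90
Round 3 — Inley overflows.
  Harrow: +45 → 45 < 80
  Kelston: +10 → 35 < 90
No further overflows.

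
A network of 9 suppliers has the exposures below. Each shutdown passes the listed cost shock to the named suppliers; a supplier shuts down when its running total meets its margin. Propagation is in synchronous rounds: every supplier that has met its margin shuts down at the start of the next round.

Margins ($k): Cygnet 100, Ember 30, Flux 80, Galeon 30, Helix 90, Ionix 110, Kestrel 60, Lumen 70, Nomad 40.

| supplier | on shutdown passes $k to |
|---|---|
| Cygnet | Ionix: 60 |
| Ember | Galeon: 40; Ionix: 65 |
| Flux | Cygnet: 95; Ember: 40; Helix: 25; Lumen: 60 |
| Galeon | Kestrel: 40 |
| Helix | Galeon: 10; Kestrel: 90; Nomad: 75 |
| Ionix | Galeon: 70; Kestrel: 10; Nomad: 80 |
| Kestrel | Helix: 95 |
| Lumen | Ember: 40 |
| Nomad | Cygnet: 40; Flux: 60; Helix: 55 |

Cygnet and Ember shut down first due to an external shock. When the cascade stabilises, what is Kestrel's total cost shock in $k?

50

Round 1 — Cygnet, Ember shut down (initial).
  Galeon: +40 → 40 ≥ 30
  Ionix: +60+65 → 125 ≥ 110
Round 2 — Galeon, Ionix shut down.
  Kestrel: +40+10 → 50 < 60
  Nomad: +80 → 80 ≥ 40
Round 3 — Nomad shuts down.
  Flux: +60 → 60 < 80
  Helix: +55 → 55 < 90
No further shutdowns.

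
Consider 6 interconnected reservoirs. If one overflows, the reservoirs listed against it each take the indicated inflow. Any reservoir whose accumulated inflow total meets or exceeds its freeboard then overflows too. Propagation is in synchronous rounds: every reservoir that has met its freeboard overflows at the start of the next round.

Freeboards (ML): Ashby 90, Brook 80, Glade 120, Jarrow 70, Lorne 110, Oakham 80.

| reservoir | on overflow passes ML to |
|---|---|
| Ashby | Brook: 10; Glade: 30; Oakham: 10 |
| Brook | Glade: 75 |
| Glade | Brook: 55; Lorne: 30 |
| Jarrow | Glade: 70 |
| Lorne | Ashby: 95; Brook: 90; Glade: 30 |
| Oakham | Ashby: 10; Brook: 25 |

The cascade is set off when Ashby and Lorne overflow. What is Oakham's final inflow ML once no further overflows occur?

Round 1 — Ashby, Lorne overflow (initial).
  Brook: +10+90 → 100 ≥ 80
  Glade: +30+30 → 60 < 120
  Oakham: +10 → 10 < 80
Round 2 — Brook overflows.
  Glade: +75 → 135 ≥ 120
Round 3 — Glade overflows.
No further overflows.

10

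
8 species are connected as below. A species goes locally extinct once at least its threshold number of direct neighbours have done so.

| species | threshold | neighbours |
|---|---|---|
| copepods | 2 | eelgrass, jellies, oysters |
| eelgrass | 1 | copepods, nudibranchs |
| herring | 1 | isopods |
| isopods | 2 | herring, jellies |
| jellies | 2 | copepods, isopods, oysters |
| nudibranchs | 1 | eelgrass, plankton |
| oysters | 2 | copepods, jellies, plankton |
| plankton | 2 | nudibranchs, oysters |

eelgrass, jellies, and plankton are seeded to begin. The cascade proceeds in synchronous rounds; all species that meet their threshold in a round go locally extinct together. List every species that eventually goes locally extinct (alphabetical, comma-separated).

Round 1 — eelgrass, jellies, plankton go locally extinct (initial).
Round 2 — checking thresholds:
  copepods: 2 of 3 neighbours ≥ 2, goes locally extinct.
  isopods: 1 of 2 neighbours < 2, below threshold.
  nudibranchs: 2 of 2 neighbours ≥ 1, goes locally extinct.
  oysters: 2 of 3 neighbours ≥ 2, goes locally extinct.
Round 3 — no new extinctions; cascade stops.

copepods, eelgrass, jellies, nudibranchs, oysters, plankton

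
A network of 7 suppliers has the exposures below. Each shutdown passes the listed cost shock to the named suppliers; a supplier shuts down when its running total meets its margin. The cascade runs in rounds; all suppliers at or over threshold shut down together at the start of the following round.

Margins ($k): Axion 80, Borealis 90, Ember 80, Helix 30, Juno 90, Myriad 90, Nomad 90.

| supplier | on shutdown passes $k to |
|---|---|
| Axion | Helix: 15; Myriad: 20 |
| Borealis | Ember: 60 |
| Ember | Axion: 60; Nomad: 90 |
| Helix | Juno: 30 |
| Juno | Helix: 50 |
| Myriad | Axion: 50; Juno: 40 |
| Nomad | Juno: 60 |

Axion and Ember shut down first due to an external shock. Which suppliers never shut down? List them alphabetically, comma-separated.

Borealis, Helix, Juno, Myriad

Round 1 — Axion, Ember shut down (initial).
  Helix: +15 → 15 < 30
  Myriad: +20 → 20 < 90
  Nomad: +90 → 90 ≥ 90
Round 2 — Nomad shuts down.
  Juno: +60 → 60 < 90
No further shutdowns.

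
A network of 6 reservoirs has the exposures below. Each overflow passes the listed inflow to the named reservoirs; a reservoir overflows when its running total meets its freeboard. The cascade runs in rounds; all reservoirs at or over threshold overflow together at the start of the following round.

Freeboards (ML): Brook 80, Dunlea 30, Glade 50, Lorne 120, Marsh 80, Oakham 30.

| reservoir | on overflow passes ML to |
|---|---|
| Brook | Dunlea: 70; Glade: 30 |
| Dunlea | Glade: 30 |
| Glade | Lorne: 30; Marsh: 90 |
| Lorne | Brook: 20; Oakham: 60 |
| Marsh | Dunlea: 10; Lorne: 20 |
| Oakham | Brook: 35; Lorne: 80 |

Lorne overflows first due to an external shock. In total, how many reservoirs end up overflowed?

2

Round 1 — Lorne overflows (initial).
  Brook: +20 → 20 < 80
  Oakham: +60 → 60 ≥ 30
Round 2 — Oakham overflows.
  Brook: +35 → 55 < 80
No further overflows.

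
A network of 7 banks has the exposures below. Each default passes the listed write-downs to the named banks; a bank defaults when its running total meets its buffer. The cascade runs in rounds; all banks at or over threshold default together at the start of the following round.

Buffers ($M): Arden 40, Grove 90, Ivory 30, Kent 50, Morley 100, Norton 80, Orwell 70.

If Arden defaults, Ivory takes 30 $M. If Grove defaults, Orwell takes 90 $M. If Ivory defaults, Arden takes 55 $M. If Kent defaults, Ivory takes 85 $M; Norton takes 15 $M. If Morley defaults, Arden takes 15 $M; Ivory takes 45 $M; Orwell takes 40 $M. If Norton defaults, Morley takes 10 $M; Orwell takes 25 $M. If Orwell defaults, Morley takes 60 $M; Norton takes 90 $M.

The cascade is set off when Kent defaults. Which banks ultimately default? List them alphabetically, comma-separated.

Arden, Ivory, Kent

Round 1 — Kent defaults (initial).
  Ivory: +85 → 85 ≥ 30
  Norton: +15 → 15 < 80
Round 2 — Ivory defaults.
  Arden: +55 → 55 ≥ 40
Round 3 — Arden defaults.
No further defaults.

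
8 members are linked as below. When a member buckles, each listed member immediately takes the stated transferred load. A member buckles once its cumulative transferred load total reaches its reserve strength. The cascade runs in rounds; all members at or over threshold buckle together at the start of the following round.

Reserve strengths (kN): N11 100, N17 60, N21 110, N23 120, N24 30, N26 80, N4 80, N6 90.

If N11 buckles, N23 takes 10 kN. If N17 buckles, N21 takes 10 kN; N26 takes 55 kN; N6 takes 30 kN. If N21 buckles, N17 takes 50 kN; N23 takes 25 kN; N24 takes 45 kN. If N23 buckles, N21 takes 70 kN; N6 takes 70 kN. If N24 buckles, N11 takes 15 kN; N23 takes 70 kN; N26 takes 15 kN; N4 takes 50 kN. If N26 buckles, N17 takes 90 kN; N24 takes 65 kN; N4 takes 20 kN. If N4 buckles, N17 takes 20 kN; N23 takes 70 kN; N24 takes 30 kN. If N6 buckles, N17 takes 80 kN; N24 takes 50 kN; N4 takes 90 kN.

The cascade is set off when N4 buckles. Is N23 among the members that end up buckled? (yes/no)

yes

Round 1 — N4 buckles (initial).
  N17: +20 → 20 < 60
  N23: +70 → 70 < 120
  N24: +30 → 30 ≥ 30
Round 2 — N24 buckles.
  N11: +15 → 15 < 100
  N23: +70 → 140 ≥ 120
  N26: +15 → 15 < 80
Round 3 — N23 buckles.
  N21: +70 → 70 < 110
  N6: +70 → 70 < 90
No further bucklings.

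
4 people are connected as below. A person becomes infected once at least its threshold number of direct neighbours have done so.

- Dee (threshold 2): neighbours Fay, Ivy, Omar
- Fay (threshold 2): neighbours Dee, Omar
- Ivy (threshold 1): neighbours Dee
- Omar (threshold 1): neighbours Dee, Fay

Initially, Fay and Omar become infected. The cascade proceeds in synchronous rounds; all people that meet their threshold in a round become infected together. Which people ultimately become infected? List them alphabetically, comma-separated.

Dee, Fay, Ivy, Omar

Round 1 — Fay, Omar become infected (initial).
Round 2 — checking thresholds:
  Dee: 2 of 3 neighbours ≥ 2, becomes infected.
Round 3 — checking thresholds:
  Ivy: 1 of 1 neighbours ≥ 1, becomes infected.
Round 4 — no new infections; cascade stops.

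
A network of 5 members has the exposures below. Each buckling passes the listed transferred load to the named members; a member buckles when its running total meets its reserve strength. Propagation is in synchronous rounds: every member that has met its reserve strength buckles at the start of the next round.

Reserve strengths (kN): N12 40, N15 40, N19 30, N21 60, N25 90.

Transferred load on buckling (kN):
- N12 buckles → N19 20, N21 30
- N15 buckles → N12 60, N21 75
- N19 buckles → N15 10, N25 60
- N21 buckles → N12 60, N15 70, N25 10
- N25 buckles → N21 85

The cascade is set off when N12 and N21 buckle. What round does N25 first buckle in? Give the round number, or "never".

Round 1 — N12, N21 buckle (initial).
  N15: +70 → 70 ≥ 40
  N19: +20 → 20 < 30
  N25: +10 → 10 < 90
Round 2 — N15 buckles.
No further bucklings.

never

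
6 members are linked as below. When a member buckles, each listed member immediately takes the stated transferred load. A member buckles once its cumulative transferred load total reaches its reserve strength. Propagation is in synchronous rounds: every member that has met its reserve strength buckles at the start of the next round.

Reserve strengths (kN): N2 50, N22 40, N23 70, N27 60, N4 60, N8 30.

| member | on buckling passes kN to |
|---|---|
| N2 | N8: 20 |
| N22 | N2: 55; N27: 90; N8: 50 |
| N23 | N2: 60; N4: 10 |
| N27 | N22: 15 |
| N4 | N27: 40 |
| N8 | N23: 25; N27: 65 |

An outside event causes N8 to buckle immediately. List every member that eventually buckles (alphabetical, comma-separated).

N27, N8

Round 1 — N8 buckles (initial).
  N23: +25 → 25 < 70
  N27: +65 → 65 ≥ 60
Round 2 — N27 buckles.
  N22: +15 → 15 < 40
No further bucklings.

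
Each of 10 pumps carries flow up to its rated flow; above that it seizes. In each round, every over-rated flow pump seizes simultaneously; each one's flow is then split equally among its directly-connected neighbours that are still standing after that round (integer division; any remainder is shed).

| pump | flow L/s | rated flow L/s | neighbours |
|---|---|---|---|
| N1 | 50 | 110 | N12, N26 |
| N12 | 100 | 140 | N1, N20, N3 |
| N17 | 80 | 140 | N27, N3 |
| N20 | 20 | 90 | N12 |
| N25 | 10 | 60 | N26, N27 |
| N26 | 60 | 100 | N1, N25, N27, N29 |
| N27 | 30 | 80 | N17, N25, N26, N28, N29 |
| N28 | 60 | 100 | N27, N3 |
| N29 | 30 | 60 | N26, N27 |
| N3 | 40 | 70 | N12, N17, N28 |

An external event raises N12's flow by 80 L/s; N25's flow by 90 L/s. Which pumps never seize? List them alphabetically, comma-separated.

N20

Round 1 — N12 at 180 > 140; N25 at 100 > 60. N12, N25 seize.
  N12 sheds 180 L/s to N1, N20, N3: 60 each.
    N1: 50+60 = 110 ≤ 110
    N20: 20+60 = 80 ≤ 90
    N3: 40+60 = 100 > 70
  N25 sheds 100 L/s to N26, N27: 50 each.
    N26: 60+50 = 110 > 100
    N27: 30+50 = 80 ≤ 80
Round 2 — N26, N3 seize.
  N26 sheds 110 L/s to N1, N27, N29: 36 each (2 lost).
    N1: 110+36 = 146 > 110
    N27: 80+36 = 116 > 80
    N29: 30+36 = 66 > 60
  N3 sheds 100 L/s to N17, N28: 50 each.
    N17: 80+50 = 130 ≤ 140
    N28: 60+50 = 110 > 100
Round 3 — N1, N27, N28, N29 seize.
  N1 sheds 146 L/s: no online neighbours, lost.
  N27 sheds 116 L/s to N17: 116 each.
    N17: 130+116 = 246 > 140
  N28 sheds 110 L/s: no online neighbours, lost.
  N29 sheds 66 L/s: no online neighbours, lost.
Round 4 — N17 seizes.
  N17 sheds 246 L/s: no online neighbours, lost.
No further seizures.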